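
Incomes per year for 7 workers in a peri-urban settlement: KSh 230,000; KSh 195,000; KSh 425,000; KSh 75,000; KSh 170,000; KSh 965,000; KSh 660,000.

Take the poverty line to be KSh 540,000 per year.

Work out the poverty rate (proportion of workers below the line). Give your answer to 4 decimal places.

0.7143

5 of the 7 workers have income below KSh 540,000.
H = 5/7 = 0.7143.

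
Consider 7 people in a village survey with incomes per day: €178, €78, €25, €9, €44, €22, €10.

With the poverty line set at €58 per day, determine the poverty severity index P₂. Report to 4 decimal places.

0.3094

Below z: €9, €10, €22, €25, €44 (q = 5 of N = 7).
Shortfall ratios: (58−9)/58 = 0.8448; (58−10)/58 = 0.8276; (58−22)/58 = 0.6207; (58−25)/58 = 0.5690; (58−44)/58 = 0.2414.
Squared: 0.7137; 0.6849; 0.3853; 0.3237; 0.0583.
Sum = 2.165874; P₂ = 2.165874 / 7 = 0.3094.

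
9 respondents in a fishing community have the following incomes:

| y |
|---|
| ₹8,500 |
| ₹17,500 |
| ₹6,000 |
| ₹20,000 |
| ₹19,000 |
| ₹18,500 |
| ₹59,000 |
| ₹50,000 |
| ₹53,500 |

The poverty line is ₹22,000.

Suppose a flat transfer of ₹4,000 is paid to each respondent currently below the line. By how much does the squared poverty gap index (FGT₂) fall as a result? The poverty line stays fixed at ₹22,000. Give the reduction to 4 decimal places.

Before: below the line — ₹6,000, ₹8,500, ₹17,500, ₹18,500, ₹19,000, ₹20,000; squared poverty gap index (FGT₂) = 0.111054.
After the ₹4,000 transfer: below the line — ₹10,000, ₹12,500, ₹21,500; squared poverty gap index (FGT₂) = 0.053834.
Reduction = 0.111054 − 0.053834 = 0.0572.

0.0572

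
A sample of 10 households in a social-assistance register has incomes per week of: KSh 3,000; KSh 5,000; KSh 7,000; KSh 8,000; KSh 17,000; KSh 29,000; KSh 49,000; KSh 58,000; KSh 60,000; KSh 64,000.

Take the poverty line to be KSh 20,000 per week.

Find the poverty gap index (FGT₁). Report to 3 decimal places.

Below z: KSh 3,000, KSh 5,000, KSh 7,000, KSh 8,000, KSh 17,000 (q = 5 of N = 10).
Gap ratios (z−y)/z: (20000−3000)/20000 = 0.8500; (20000−5000)/20000 = 0.7500; (20000−7000)/20000 = 0.6500; (20000−8000)/20000 = 0.6000; (20000−17000)/20000 = 0.1500.
Σ = 3.000000. Dividing by the full population N = 10 gives P₁ = 0.300.

0.300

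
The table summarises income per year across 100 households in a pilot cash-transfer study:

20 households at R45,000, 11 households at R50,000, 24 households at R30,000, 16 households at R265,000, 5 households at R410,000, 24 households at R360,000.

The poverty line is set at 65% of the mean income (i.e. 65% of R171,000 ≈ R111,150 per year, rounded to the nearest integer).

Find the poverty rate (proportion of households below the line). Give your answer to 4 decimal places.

0.5500

55 of the 100 households have income below R111,150.
H = 55/100 = 0.5500.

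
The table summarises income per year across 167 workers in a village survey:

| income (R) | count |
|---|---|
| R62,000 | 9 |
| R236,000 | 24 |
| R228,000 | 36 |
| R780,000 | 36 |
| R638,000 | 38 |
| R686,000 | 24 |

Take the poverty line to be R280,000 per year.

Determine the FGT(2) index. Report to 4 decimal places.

0.0437

Below z: 9×R62,000, 36×R228,000, 24×R236,000 (q = 69 of N = 167).
Gap ratios (z−y)/z: (280000−62000)/280000 = 0.7786 (×9); (280000−228000)/280000 = 0.1857 (×36); (280000−236000)/280000 = 0.1571 (×24).
Squared: 0.6062 (×9); 0.0345 (×36); 0.0247 (×24).
Sum = 7.289847; P₂ = 7.289847 / 167 = 0.0437.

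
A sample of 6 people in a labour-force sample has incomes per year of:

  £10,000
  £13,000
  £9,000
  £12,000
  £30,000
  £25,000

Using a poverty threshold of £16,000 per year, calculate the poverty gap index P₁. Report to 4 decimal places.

0.2083

Incomes under z: £9,000, £10,000, £12,000, £13,000 (q = 4 of N = 6).
Relative gaps: (16000−9000)/16000 = 0.4375; (16000−10000)/16000 = 0.3750; (16000−12000)/16000 = 0.2500; (16000−13000)/16000 = 0.1875.
Σ = 1.250000. Dividing by the full population N = 6 gives P₁ = 0.2083.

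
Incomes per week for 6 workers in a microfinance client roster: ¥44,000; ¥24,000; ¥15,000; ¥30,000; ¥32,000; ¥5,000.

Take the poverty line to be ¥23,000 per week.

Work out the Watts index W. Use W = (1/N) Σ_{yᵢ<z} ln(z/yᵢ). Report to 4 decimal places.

0.3256

Incomes under z: ¥5,000, ¥15,000 (q = 2 of N = 6).
ln(z/y) terms: ln(23000/5000) = 1.5261; ln(23000/15000) = 0.4274.
W = 1.953500 / 6 = 0.3256.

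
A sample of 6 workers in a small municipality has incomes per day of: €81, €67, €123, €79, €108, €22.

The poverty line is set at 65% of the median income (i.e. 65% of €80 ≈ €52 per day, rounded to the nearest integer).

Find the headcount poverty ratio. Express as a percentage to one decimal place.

16.7%

1 of the 6 workers have income below €52.
H = 1/6 = 16.7%.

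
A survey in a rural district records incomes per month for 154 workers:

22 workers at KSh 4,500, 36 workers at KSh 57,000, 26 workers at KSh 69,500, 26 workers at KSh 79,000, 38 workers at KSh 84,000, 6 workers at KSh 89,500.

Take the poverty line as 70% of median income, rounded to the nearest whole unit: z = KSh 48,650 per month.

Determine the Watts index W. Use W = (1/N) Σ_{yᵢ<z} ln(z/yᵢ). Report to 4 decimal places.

Poor units: 22×KSh 4,500 (q = 22 of N = 154).
Log shortfalls: ln(48650/4500) = 2.3806 (×22).
W = 52.372637 / 154 = 0.3401.

0.3401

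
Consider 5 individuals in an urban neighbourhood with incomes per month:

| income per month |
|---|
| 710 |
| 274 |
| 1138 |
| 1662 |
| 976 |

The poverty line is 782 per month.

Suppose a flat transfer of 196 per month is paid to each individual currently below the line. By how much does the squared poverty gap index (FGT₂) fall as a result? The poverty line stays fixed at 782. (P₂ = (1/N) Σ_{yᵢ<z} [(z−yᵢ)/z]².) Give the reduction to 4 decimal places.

0.0543

Before: below the line — 274, 710; squared poverty gap index (FGT₂) = 0.086096.
After the 196 transfer: below the line — 470; squared poverty gap index (FGT₂) = 0.031837.
Reduction = 0.086096 − 0.031837 = 0.0543.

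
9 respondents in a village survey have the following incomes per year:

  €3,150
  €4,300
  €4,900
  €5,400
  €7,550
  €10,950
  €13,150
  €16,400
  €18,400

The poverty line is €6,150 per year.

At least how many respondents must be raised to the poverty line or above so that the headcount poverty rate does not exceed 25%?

Currently q = 4 of N = 9 are below the line (H = 0.444).
A headcount ratio of at most 25% allows at most ⌊0.25 × 9⌋ = 2 poor respondents.
So at least 4 − 2 = 2 must be lifted.

2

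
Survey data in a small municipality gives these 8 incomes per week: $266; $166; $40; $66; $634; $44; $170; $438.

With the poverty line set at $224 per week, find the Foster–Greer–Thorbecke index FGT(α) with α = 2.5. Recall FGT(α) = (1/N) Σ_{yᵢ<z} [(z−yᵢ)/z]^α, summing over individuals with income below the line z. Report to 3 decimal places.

Poor units: $40, $44, $66, $166, $170 (q = 5 of N = 8).
Relative gaps: (224−40)/224 = 0.8214; (224−44)/224 = 0.8036; (224−66)/224 = 0.7054; (224−166)/224 = 0.2589; (224−170)/224 = 0.2411.
Raised to α = 2.5: 0.61154; 0.57884; 0.41785; 0.03412; 0.02853.
Sum = 1.670885; FGT(2.5) = 1.670885 / 8 = 0.209.

0.209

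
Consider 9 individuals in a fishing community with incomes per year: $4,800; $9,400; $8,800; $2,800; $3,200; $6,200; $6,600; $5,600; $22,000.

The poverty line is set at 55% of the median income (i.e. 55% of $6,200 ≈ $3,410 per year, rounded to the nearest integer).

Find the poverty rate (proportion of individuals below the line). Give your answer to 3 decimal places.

2 of the 9 individuals have income below $3,410.
H = 2/9 = 0.222.

0.222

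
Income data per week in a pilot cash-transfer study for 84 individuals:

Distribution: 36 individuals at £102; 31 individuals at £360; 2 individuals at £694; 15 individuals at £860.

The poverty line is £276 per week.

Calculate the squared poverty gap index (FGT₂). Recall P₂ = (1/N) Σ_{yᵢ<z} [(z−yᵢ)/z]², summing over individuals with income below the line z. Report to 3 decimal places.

Below the line: 36×£102 (q = 36 of N = 84).
Normalized shortfalls: (276−102)/276 = 0.6304 (×36).
Squared: 0.3974 (×36).
Sum = 14.308129; P₂ = 14.308129 / 84 = 0.170.

0.170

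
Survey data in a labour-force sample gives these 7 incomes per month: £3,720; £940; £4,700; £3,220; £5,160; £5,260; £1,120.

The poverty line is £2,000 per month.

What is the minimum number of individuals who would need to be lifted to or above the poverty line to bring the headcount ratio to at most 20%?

1

2 of the 7 individuals are poor, so H = 2/7 = 0.286.
A headcount ratio of at most 20% allows at most ⌊0.20 × 7⌋ = 1 poor individuals.
So at least 2 − 1 = 1 must be lifted.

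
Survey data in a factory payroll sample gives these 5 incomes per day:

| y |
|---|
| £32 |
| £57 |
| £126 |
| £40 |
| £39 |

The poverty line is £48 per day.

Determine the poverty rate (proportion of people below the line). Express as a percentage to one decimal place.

3 of the 5 people have income below £48.
H = 3/5 = 60.0%.

60.0%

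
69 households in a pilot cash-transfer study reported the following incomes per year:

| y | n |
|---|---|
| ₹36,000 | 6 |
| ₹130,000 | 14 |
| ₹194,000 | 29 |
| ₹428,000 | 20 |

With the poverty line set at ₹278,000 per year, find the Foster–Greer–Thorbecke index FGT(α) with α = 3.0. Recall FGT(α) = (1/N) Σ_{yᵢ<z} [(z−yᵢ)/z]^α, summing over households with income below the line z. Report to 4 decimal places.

0.0996

Below z: 6×₹36,000, 14×₹130,000, 29×₹194,000 (q = 49 of N = 69).
Gap ratios (z−y)/z: (278000−36000)/278000 = 0.8705 (×6); (278000−130000)/278000 = 0.5324 (×14); (278000−194000)/278000 = 0.3022 (×29).
Raised to α = 3.0: 0.65965 (×6); 0.15089 (×14); 0.02759 (×29).
Sum = 6.870317; FGT(3.0) = 6.870317 / 69 = 0.0996.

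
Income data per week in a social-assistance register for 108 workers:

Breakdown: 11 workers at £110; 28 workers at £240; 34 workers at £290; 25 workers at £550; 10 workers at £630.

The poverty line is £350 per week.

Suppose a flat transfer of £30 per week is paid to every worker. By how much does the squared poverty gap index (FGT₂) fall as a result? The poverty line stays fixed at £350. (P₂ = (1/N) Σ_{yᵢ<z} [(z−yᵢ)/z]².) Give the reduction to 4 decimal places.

0.0302

Before: below the line — 11×£110, 28×£240, 34×£290; squared poverty gap index (FGT₂) = 0.082751.
After the £30 transfer: below the line — 11×£140, 28×£270, 34×£320; squared poverty gap index (FGT₂) = 0.052525.
Reduction = 0.082751 − 0.052525 = 0.0302.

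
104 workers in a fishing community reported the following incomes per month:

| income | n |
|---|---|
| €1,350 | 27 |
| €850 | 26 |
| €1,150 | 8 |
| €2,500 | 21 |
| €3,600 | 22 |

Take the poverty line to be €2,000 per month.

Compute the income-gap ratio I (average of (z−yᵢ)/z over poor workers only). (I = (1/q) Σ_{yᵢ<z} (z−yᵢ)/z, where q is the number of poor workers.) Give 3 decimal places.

0.445

Incomes under z: 26×€850, 8×€1,150, 27×€1,350 (q = 61 of N = 104).
Shortfall ratios (z−y)/z: 0.5750 (×26), 0.4250 (×8), 0.3250 (×27); sum = 27.125000.
The income-gap ratio divides by q (the poor only): 27.125000 / 61 = 0.445.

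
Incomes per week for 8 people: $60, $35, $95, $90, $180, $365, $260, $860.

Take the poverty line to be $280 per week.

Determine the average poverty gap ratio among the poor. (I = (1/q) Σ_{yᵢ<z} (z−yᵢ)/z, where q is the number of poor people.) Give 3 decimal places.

Below z: $35, $60, $90, $95, $180, $260 (q = 6 of N = 8).
Relative gaps: 0.8750, 0.7857, 0.6786, 0.6607, 0.3571, 0.0714; sum = 3.428571.
I averages over the q = 6 poor units only: 3.428571 / 6 = 0.571.

0.571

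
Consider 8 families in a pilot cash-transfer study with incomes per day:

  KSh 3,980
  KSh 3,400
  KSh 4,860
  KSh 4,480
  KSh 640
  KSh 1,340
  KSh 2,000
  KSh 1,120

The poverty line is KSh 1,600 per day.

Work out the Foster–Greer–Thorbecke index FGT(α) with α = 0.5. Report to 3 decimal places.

0.216

Incomes under z: KSh 640, KSh 1,120, KSh 1,340 (q = 3 of N = 8).
Relative gaps: (1600−640)/1600 = 0.6000; (1600−1120)/1600 = 0.3000; (1600−1340)/1600 = 0.1625.
Raised to α = 0.5: 0.77460; 0.54772; 0.40311.
Sum = 1.725432; FGT(0.5) = 1.725432 / 8 = 0.216.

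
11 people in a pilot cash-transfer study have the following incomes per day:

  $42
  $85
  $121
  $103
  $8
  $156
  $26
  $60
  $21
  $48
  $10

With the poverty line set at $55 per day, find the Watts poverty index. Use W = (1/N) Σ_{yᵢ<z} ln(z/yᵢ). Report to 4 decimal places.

Below z: $8, $10, $21, $26, $42, $48 (q = 6 of N = 11).
ln(z/y) terms: ln(55/8) = 1.9279; ln(55/10) = 1.7047; ln(55/21) = 0.9628; ln(55/26) = 0.7492; ln(55/42) = 0.2697; ln(55/48) = 0.1361.
W = 5.750483 / 11 = 0.5228.

0.5228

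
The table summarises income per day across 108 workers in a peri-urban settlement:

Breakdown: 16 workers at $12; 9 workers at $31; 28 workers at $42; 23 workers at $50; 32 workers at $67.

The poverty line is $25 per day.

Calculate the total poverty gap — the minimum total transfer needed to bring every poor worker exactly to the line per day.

$208

Below the line: 16×$12 (q = 16 of N = 108).
Individual gaps: 16×(25−12) = 208.
Aggregate gap = $208.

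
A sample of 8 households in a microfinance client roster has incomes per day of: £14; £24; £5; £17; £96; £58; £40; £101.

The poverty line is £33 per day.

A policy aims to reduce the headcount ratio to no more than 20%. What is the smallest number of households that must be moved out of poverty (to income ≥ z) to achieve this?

3

4 of the 8 households are poor, so H = 4/8 = 0.500.
A headcount ratio of at most 20% allows at most ⌊0.20 × 8⌋ = 1 poor households.
So at least 4 − 1 = 3 must be lifted.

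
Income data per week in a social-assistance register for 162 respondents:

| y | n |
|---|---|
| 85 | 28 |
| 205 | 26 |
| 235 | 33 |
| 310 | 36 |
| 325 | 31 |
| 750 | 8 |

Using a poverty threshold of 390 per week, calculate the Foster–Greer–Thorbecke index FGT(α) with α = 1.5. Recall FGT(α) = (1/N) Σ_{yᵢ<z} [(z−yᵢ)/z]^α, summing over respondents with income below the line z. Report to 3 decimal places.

0.257

Below the line: 28×85, 26×205, 33×235, 36×310, 31×325 (q = 154 of N = 162).
Normalized shortfalls: (390−85)/390 = 0.7821 (×28); (390−205)/390 = 0.4744 (×26); (390−235)/390 = 0.3974 (×33); (390−310)/390 = 0.2051 (×36); (390−325)/390 = 0.1667 (×31).
Raised to α = 1.5: 0.69160 (×28); 0.32671 (×26); 0.25055 (×33); 0.09290 (×36); 0.06804 (×31).
Sum = 41.581254; FGT(1.5) = 41.581254 / 162 = 0.257.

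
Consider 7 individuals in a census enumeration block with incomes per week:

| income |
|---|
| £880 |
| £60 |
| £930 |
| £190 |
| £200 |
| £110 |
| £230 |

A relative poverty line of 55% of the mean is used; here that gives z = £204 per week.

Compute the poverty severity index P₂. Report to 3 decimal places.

0.102

Incomes under z: £60, £110, £190, £200 (q = 4 of N = 7).
Relative gaps: (204−60)/204 = 0.7059; (204−110)/204 = 0.4608; (204−190)/204 = 0.0686; (204−200)/204 = 0.0196.
Squared: 0.4983; 0.2123; 0.0047; 0.0004.
Sum = 0.715686; P₂ = 0.715686 / 7 = 0.102.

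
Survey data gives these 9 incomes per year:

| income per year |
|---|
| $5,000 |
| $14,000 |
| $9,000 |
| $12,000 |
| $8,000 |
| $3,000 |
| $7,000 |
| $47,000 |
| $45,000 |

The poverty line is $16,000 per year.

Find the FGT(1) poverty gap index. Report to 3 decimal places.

0.375

Below z: $3,000, $5,000, $7,000, $8,000, $9,000, $12,000, $14,000 (q = 7 of N = 9).
Normalized shortfalls: (16000−3000)/16000 = 0.8125; (16000−5000)/16000 = 0.6875; (16000−7000)/16000 = 0.5625; (16000−8000)/16000 = 0.5000; (16000−9000)/16000 = 0.4375; (16000−12000)/16000 = 0.2500; (16000−14000)/16000 = 0.1250.
Σ = 3.375000. Dividing by the full population N = 9 gives P₁ = 0.375.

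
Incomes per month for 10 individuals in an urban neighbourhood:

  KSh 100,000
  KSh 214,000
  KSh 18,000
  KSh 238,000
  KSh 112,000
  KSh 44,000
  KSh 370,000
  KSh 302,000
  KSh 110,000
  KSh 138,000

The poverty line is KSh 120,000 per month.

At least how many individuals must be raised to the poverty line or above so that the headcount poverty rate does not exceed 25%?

Currently q = 5 of N = 10 are below the line (H = 0.500).
A headcount ratio of at most 25% allows at most ⌊0.25 × 10⌋ = 2 poor individuals.
So at least 5 − 2 = 3 must be lifted.

3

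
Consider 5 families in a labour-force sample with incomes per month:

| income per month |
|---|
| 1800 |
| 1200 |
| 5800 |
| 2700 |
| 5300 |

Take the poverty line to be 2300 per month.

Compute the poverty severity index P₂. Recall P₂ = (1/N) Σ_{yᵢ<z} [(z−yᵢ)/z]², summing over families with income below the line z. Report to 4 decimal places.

Incomes under z: 1200, 1800 (q = 2 of N = 5).
Shortfall ratios: (2300−1200)/2300 = 0.4783; (2300−1800)/2300 = 0.2174.
Squared: 0.2287; 0.0473.
Sum = 0.275992; P₂ = 0.275992 / 5 = 0.0552.

0.0552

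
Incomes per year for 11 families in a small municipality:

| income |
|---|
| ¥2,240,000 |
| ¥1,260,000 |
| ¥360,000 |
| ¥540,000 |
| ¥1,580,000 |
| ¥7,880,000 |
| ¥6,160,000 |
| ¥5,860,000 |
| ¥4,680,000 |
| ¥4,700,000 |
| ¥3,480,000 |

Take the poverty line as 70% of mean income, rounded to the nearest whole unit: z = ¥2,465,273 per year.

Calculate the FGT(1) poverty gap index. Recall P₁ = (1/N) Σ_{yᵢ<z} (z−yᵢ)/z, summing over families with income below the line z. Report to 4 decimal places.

0.2340

Incomes under z: ¥360,000, ¥540,000, ¥1,260,000, ¥1,580,000, ¥2,240,000 (q = 5 of N = 11).
Normalized shortfalls: (2465273−360000)/2465273 = 0.8540; (2465273−540000)/2465273 = 0.7810; (2465273−1260000)/2465273 = 0.4889; (2465273−1580000)/2465273 = 0.3591; (2465273−2240000)/2465273 = 0.0914.
Σ = 2.574305. Dividing by the full population N = 11 gives P₁ = 0.2340.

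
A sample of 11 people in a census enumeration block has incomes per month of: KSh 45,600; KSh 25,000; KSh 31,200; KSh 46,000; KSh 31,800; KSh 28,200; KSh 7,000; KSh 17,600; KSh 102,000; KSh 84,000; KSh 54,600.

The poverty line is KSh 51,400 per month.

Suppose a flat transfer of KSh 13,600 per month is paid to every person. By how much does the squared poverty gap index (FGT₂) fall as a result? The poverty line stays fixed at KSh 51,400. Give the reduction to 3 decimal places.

Before: below the line — KSh 7,000, KSh 17,600, KSh 25,000, KSh 28,200, KSh 31,200, KSh 31,800, KSh 45,600, KSh 46,000; squared poverty gap index (FGT₂) = 0.17907.
After the KSh 13,600 transfer: below the line — KSh 20,600, KSh 31,200, KSh 38,600, KSh 41,800, KSh 44,800, KSh 45,400; squared poverty gap index (FGT₂) = 0.05823.
Reduction = 0.17907 − 0.05823 = 0.121.

0.121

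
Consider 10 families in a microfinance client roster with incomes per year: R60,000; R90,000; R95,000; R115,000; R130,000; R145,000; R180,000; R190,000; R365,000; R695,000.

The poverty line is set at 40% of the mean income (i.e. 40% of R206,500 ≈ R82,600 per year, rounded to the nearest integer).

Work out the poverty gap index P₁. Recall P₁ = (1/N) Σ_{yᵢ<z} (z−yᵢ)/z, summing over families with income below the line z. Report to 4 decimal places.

Below z: R60,000 (q = 1 of N = 10).
Normalized shortfalls: (82600−60000)/82600 = 0.2736.
Sum of shortfalls = 0.273608; P₁ averages over all N: 0.273608 / 10 = 0.0274.

0.0274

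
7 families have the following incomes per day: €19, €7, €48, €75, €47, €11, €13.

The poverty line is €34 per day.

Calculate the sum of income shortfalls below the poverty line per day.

€86

Incomes under z: €7, €11, €13, €19 (q = 4 of N = 7).
Individual gaps: 34−7 = 27; 34−11 = 23; 34−13 = 21; 34−19 = 15.
Aggregate gap = €86.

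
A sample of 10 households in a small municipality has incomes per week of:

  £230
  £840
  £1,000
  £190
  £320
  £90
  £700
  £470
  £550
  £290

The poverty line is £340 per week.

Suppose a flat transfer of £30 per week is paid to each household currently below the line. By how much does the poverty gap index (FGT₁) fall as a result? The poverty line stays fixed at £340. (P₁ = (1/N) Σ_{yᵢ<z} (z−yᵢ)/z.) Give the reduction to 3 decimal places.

Before: below the line — £90, £190, £230, £290, £320; poverty gap index (FGT₁) = 0.17059.
After the £30 transfer: below the line — £120, £220, £260, £320; poverty gap index (FGT₁) = 0.12941.
Reduction = 0.17059 − 0.12941 = 0.041.

0.041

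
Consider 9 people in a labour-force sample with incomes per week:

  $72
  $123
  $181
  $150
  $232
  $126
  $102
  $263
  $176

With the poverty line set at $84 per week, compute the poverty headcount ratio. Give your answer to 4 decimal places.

1 of the 9 people have income below $84.
H = 1/9 = 0.1111.

0.1111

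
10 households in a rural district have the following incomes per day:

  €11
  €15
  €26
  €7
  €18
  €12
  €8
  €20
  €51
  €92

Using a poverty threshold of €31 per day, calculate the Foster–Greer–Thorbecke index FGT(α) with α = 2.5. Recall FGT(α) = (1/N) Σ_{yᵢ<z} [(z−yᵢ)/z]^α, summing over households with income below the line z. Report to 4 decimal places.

Below the line: €7, €8, €11, €12, €15, €18, €20, €26 (q = 8 of N = 10).
Normalized shortfalls: (31−7)/31 = 0.7742; (31−8)/31 = 0.7419; (31−11)/31 = 0.6452; (31−12)/31 = 0.6129; (31−15)/31 = 0.5161; (31−18)/31 = 0.4194; (31−20)/31 = 0.3548; (31−26)/31 = 0.1613.
Raised to α = 2.5: 0.52738; 0.47415; 0.33433; 0.29409; 0.19138; 0.11388; 0.07500; 0.01045.
Sum = 2.020658; FGT(2.5) = 2.020658 / 10 = 0.2021.

0.2021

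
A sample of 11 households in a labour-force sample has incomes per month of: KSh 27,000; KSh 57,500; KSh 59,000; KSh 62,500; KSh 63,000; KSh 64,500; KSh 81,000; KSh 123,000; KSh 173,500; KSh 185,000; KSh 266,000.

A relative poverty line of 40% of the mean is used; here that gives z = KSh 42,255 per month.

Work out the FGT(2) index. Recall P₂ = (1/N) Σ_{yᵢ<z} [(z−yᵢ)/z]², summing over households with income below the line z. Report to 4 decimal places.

Poor units: KSh 27,000 (q = 1 of N = 11).
Normalized shortfalls: (42255−27000)/42255 = 0.3610.
Squared: 0.1303.
Sum = 0.130337; P₂ = 0.130337 / 11 = 0.0118.

0.0118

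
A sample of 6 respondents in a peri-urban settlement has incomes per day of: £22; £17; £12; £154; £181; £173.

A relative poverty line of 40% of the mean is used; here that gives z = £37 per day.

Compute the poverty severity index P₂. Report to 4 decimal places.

Poor units: £12, £17, £22 (q = 3 of N = 6).
Gap ratios (z−y)/z: (37−12)/37 = 0.6757; (37−17)/37 = 0.5405; (37−22)/37 = 0.4054.
Squared: 0.4565; 0.2922; 0.1644.
Sum = 0.913075; P₂ = 0.913075 / 6 = 0.1522.

0.1522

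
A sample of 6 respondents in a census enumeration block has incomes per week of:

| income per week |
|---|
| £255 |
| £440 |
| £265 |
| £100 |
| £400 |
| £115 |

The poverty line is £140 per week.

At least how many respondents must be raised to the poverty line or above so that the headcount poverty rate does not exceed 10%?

2 of the 6 respondents are poor, so H = 2/6 = 0.333.
A headcount ratio of at most 10% allows at most ⌊0.10 × 6⌋ = 0 poor respondents.
So at least 2 − 0 = 2 must be lifted.

2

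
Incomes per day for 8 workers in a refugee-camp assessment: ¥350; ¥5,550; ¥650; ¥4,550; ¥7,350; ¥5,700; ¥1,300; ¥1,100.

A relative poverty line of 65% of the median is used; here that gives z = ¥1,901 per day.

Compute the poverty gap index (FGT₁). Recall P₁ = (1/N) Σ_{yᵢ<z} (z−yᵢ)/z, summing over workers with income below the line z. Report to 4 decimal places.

0.2764

Incomes under z: ¥350, ¥650, ¥1,100, ¥1,300 (q = 4 of N = 8).
Normalized shortfalls: (1901−350)/1901 = 0.8159; (1901−650)/1901 = 0.6581; (1901−1100)/1901 = 0.4214; (1901−1300)/1901 = 0.3161.
Σ = 2.211468. Dividing by the full population N = 8 gives P₁ = 0.2764.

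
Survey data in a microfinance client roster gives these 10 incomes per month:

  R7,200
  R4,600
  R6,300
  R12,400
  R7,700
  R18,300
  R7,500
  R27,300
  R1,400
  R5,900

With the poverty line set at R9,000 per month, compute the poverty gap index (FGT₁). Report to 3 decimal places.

Below z: R1,400, R4,600, R5,900, R6,300, R7,200, R7,500, R7,700 (q = 7 of N = 10).
Gap ratios (z−y)/z: (9000−1400)/9000 = 0.8444; (9000−4600)/9000 = 0.4889; (9000−5900)/9000 = 0.3444; (9000−6300)/9000 = 0.3000; (9000−7200)/9000 = 0.2000; (9000−7500)/9000 = 0.1667; (9000−7700)/9000 = 0.1444.
Sum of shortfalls = 2.488889; P₁ averages over all N: 2.488889 / 10 = 0.249.

0.249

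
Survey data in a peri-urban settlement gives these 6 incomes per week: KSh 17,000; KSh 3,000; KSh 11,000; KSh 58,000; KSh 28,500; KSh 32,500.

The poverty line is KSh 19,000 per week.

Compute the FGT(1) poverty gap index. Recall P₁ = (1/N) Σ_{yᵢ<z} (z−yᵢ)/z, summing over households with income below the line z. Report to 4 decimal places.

Below the line: KSh 3,000, KSh 11,000, KSh 17,000 (q = 3 of N = 6).
Normalized shortfalls: (19000−3000)/19000 = 0.8421; (19000−11000)/19000 = 0.4211; (19000−17000)/19000 = 0.1053.
Σ = 1.368421. Dividing by the full population N = 6 gives P₁ = 0.2281.

0.2281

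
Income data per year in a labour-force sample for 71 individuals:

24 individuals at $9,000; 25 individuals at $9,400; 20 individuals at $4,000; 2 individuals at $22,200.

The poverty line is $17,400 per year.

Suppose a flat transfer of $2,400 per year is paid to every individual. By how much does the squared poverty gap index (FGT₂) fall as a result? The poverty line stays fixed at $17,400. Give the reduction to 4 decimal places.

Before: below the line — 20×$4,000, 24×$9,000, 25×$9,400; squared poverty gap index (FGT₂) = 0.320276.
After the $2,400 transfer: below the line — 20×$6,400, 24×$11,400, 25×$11,800; squared poverty gap index (FGT₂) = 0.189245.
Reduction = 0.320276 − 0.189245 = 0.1310.

0.1310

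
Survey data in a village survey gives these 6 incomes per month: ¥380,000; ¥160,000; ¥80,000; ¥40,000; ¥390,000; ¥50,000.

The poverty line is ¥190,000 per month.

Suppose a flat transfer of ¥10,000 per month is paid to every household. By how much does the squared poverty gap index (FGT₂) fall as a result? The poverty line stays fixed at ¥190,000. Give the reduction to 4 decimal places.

Before: below the line — ¥40,000, ¥50,000, ¥80,000, ¥160,000; squared poverty gap index (FGT₂) = 0.254386.
After the ¥10,000 transfer: below the line — ¥50,000, ¥60,000, ¥90,000, ¥170,000; squared poverty gap index (FGT₂) = 0.216528.
Reduction = 0.254386 − 0.216528 = 0.0379.

0.0379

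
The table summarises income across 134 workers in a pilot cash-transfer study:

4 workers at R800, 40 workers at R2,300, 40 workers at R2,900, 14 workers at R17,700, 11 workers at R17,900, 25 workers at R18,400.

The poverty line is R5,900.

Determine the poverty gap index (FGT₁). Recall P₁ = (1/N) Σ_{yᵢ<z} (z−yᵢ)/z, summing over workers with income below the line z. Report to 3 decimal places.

Poor units: 4×R800, 40×R2,300, 40×R2,900 (q = 84 of N = 134).
Gap ratios (z−y)/z: (5900−800)/5900 = 0.8644 (×4); (5900−2300)/5900 = 0.6102 (×40); (5900−2900)/5900 = 0.5085 (×40).
Σ = 48.203390. Dividing by the full population N = 134 gives P₁ = 0.360.

0.360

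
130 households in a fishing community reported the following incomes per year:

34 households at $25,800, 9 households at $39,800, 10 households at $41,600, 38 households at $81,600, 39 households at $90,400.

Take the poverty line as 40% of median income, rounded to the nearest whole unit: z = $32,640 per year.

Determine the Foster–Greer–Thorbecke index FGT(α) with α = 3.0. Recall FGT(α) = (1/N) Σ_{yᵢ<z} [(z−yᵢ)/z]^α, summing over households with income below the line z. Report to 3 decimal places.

0.002

Below the line: 34×$25,800 (q = 34 of N = 130).
Normalized shortfalls: (32640−25800)/32640 = 0.2096 (×34).
Raised to α = 3.0: 0.00920 (×34).
Sum = 0.312894; FGT(3.0) = 0.312894 / 130 = 0.002.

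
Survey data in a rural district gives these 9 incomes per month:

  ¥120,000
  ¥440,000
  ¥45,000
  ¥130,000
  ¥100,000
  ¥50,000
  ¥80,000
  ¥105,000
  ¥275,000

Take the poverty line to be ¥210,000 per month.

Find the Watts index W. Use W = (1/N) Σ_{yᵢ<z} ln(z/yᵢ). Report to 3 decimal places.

Below the line: ¥45,000, ¥50,000, ¥80,000, ¥100,000, ¥105,000, ¥120,000, ¥130,000 (q = 7 of N = 9).
Log shortfalls: ln(210000/45000) = 1.5404; ln(210000/50000) = 1.4351; ln(210000/80000) = 0.9651; ln(210000/100000) = 0.7419; ln(210000/105000) = 0.6931; ln(210000/120000) = 0.5596; ln(210000/130000) = 0.4796.
W = 6.414884 / 9 = 0.713.

0.713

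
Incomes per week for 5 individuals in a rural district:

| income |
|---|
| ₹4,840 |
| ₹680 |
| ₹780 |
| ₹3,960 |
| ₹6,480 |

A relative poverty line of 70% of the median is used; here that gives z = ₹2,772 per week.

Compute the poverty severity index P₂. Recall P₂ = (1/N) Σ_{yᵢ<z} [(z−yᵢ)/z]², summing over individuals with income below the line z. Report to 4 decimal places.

Below z: ₹680, ₹780 (q = 2 of N = 5).
Relative gaps: (2772−680)/2772 = 0.7547; (2772−780)/2772 = 0.7186.
Squared: 0.5696; 0.5164.
Sum = 1.085964; P₂ = 1.085964 / 5 = 0.2172.

0.2172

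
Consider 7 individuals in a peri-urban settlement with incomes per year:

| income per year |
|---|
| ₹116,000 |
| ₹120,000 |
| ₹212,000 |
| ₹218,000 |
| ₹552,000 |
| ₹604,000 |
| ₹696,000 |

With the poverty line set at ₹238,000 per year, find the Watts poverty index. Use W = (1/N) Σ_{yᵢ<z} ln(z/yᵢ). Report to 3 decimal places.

0.230

Below the line: ₹116,000, ₹120,000, ₹212,000, ₹218,000 (q = 4 of N = 7).
Log gaps: ln(238000/116000) = 0.7187; ln(238000/120000) = 0.6848; ln(238000/212000) = 0.1157; ln(238000/218000) = 0.0878.
W = 1.606919 / 7 = 0.230.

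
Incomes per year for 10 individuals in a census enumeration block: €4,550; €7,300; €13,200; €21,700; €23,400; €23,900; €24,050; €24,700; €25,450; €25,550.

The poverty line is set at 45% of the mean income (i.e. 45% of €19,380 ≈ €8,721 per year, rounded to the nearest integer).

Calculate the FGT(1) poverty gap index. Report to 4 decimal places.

0.0641

Incomes under z: €4,550, €7,300 (q = 2 of N = 10).
Relative gaps: (8721−4550)/8721 = 0.4783; (8721−7300)/8721 = 0.1629.
Σ = 0.641211. Dividing by the full population N = 10 gives P₁ = 0.0641.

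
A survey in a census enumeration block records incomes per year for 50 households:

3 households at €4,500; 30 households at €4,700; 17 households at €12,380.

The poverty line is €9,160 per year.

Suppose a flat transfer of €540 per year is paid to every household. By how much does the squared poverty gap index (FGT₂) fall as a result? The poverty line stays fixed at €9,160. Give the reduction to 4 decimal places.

0.0357

Before: below the line — 3×€4,500, 30×€4,700; squared poverty gap index (FGT₂) = 0.157771.
After the €540 transfer: below the line — 3×€5,040, 30×€5,240; squared poverty gap index (FGT₂) = 0.122022.
Reduction = 0.157771 − 0.122022 = 0.0357.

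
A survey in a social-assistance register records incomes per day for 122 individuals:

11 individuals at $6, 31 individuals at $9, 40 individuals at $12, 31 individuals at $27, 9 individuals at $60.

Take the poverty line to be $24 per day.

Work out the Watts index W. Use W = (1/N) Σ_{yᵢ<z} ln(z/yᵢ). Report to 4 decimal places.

Below the line: 11×$6, 31×$9, 40×$12 (q = 82 of N = 122).
Log shortfalls: ln(24/6) = 1.3863 (×11); ln(24/9) = 0.9808 (×31); ln(24/12) = 0.6931 (×40).
W = 73.380832 / 122 = 0.6015.

0.6015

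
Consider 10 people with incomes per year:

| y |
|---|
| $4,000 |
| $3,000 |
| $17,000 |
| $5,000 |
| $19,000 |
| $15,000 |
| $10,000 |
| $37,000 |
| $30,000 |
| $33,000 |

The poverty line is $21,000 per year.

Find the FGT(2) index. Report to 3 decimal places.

Below the line: $3,000, $4,000, $5,000, $10,000, $15,000, $17,000, $19,000 (q = 7 of N = 10).
Gap ratios (z−y)/z: (21000−3000)/21000 = 0.8571; (21000−4000)/21000 = 0.8095; (21000−5000)/21000 = 0.7619; (21000−10000)/21000 = 0.5238; (21000−15000)/21000 = 0.2857; (21000−17000)/21000 = 0.1905; (21000−19000)/21000 = 0.0952.
Squared: 0.7347; 0.6553; 0.5805; 0.2744; 0.0816; 0.0363; 0.0091.
Sum = 2.371882; P₂ = 2.371882 / 10 = 0.237.

0.237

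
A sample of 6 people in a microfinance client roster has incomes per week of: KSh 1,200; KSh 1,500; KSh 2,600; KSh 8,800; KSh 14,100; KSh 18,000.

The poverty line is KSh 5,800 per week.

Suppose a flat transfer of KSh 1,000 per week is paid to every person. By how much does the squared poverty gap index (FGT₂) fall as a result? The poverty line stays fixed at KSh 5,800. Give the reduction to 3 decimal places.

0.105

Before: below the line — KSh 1,200, KSh 1,500, KSh 2,600; squared poverty gap index (FGT₂) = 0.24718.
After the KSh 1,000 transfer: below the line — KSh 2,200, KSh 2,500, KSh 3,600; squared poverty gap index (FGT₂) = 0.14214.
Reduction = 0.24718 − 0.14214 = 0.105.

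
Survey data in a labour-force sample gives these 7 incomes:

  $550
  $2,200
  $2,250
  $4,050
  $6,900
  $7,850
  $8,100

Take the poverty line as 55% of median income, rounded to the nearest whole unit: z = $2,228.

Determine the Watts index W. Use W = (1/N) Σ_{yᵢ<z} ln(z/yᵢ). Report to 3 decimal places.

0.202

Below the line: $550, $2,200 (q = 2 of N = 7).
Log gaps: ln(2228/550) = 1.3989; ln(2228/2200) = 0.0126.
W = 1.411588 / 7 = 0.202.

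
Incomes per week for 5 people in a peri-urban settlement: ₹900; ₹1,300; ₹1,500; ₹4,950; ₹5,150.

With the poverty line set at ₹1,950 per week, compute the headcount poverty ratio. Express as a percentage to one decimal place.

60.0%

3 of the 5 people have income below ₹1,950.
H = 3/5 = 60.0%.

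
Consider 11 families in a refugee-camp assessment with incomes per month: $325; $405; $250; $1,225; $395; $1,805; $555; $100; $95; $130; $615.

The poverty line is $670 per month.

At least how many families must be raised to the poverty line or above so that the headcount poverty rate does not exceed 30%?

6

9 of the 11 families are poor, so H = 9/11 = 0.818.
A headcount ratio of at most 30% allows at most ⌊0.30 × 11⌋ = 3 poor families.
So at least 9 − 3 = 6 must be lifted.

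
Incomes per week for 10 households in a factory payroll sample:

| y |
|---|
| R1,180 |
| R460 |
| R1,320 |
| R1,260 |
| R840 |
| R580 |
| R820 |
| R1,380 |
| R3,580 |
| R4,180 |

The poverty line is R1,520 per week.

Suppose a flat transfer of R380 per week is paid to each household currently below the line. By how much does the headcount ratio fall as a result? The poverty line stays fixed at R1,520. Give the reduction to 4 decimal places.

0.4000

Before: below the line — R460, R580, R820, R840, R1,180, R1,260, R1,320, R1,380; headcount ratio = 0.800000.
After the R380 transfer: below the line — R840, R960, R1,200, R1,220; headcount ratio = 0.400000.
Reduction = 0.800000 − 0.400000 = 0.4000.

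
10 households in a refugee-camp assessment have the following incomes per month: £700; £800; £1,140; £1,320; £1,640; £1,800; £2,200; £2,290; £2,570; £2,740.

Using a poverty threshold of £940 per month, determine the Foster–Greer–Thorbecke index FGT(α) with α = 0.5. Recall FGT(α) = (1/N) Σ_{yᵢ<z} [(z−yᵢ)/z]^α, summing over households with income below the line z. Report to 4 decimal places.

0.0891

Below the line: £700, £800 (q = 2 of N = 10).
Relative gaps: (940−700)/940 = 0.2553; (940−800)/940 = 0.1489.
Raised to α = 0.5: 0.50529; 0.38592.
Sum = 0.891214; FGT(0.5) = 0.891214 / 10 = 0.0891.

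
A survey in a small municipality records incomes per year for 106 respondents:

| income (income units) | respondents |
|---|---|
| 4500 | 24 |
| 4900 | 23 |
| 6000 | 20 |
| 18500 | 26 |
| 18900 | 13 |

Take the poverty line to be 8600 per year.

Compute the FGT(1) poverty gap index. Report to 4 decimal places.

0.2583

Incomes under z: 24×4500, 23×4900, 20×6000 (q = 67 of N = 106).
Shortfall ratios: (8600−4500)/8600 = 0.4767 (×24); (8600−4900)/8600 = 0.4302 (×23); (8600−6000)/8600 = 0.3023 (×20).
Σ = 27.383721. Dividing by the full population N = 106 gives P₁ = 0.2583.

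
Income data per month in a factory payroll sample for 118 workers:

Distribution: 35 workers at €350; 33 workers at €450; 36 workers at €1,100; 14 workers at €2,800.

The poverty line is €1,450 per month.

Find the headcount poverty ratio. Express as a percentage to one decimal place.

88.1%

104 of the 118 workers have income below €1,450.
H = 104/118 = 88.1%.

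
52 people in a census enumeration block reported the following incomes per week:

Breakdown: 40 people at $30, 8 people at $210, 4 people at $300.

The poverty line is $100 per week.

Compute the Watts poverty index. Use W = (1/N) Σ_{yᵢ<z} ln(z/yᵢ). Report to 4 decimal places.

0.9261

Below z: 40×$30 (q = 40 of N = 52).
Log shortfalls: ln(100/30) = 1.2040 (×40).
W = 48.158912 / 52 = 0.9261.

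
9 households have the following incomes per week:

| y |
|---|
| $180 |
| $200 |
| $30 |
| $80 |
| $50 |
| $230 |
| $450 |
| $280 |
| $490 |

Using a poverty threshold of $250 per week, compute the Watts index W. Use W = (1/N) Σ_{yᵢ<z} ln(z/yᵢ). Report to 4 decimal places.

Below the line: $30, $50, $80, $180, $200, $230 (q = 6 of N = 9).
Log gaps: ln(250/30) = 2.1203; ln(250/50) = 1.6094; ln(250/80) = 1.1394; ln(250/180) = 0.3285; ln(250/200) = 0.2231; ln(250/230) = 0.0834.
W = 5.504165 / 9 = 0.6116.

0.6116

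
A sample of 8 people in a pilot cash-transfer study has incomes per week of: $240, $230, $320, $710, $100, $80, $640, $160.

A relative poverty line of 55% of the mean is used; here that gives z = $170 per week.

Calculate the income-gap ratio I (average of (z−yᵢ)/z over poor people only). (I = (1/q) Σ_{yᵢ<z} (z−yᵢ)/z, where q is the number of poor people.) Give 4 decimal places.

Below z: $80, $100, $160 (q = 3 of N = 8).
Relative gaps: 0.5294, 0.4118, 0.0588; sum = 1.000000.
I averages over the q = 3 poor units only: 1.000000 / 3 = 0.3333.

0.3333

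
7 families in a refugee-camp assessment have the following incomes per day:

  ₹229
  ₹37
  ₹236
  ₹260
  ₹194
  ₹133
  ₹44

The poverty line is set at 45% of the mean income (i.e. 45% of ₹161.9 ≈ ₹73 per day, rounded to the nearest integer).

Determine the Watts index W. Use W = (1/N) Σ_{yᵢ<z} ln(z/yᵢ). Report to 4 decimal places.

0.1694

Incomes under z: ₹37, ₹44 (q = 2 of N = 7).
Log gaps: ln(73/37) = 0.6795; ln(73/44) = 0.5063.
W = 1.185811 / 7 = 0.1694.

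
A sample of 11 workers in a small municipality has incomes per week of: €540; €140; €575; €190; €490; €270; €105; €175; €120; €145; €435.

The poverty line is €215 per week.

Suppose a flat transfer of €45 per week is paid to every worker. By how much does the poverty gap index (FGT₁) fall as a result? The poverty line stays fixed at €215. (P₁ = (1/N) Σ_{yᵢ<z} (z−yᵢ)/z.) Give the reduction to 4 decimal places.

0.1036

Before: below the line — €105, €120, €140, €145, €175, €190; poverty gap index (FGT₁) = 0.175476.
After the €45 transfer: below the line — €150, €165, €185, €190; poverty gap index (FGT₁) = 0.071882.
Reduction = 0.175476 − 0.071882 = 0.1036.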